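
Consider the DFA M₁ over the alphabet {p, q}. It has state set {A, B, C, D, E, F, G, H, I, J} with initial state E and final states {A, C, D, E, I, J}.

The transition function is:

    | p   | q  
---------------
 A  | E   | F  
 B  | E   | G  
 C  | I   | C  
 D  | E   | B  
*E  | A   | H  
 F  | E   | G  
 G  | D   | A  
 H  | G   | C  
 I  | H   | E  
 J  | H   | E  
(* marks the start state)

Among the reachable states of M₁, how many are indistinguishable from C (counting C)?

Reachable states from the start: {A,B,C,D,E,F,G,H,I}. Unreachable: {J} — drop them.
P0 = {A,C,D,E,I} | {B,F,G,H}.
On input p, block {A,C,D,E,I} splits into {A,C,D,E} and {I}.
Split {A,C,D,E} by δ(·,p) → {A,D,E} and {C}.
On input p, block {B,F,G,H} splits into {B,F,G} and {H}.
Refine {A,D,E} on symbol q: members go to different blocks, giving {A,D} and {E}.
Split {B,F,G} by δ(·,p) → {B,F} and {G}.
Stable partition: {A,D} | {B,F} | {I} | {C} | {H} | {E} | {G} — 7 equivalence classes.
The equivalence class containing C is {C}, of size 1.

1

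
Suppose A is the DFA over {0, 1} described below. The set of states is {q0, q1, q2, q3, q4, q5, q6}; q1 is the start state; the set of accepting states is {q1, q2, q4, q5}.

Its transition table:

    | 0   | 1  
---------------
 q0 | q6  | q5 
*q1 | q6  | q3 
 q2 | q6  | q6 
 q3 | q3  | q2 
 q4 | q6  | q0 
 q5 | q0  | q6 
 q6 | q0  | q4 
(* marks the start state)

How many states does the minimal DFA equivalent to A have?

Every state is reachable, so we keep all 7.
P0 = {q1,q2,q4,q5} | {q0,q3,q6}.
No further refinement is possible. Final partition (2 blocks): {q1,q2,q4,q5} | {q0,q3,q6}.

2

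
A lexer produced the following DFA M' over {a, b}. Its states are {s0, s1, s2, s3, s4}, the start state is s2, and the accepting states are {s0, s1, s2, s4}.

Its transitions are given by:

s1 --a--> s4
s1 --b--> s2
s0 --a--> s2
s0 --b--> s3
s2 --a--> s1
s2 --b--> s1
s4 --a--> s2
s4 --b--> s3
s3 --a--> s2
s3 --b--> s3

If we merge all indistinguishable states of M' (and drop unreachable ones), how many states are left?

States {s0} cannot be reached from the start state, so discard them.
P0 = {s1,s2,s4} | {s3}.
Split {s1,s2,s4} by δ(·,b) → {s1,s2} and {s4}.
On input a, block {s1,s2} splits into {s1} and {s2}.
The partition is now stable with 4 blocks: {s1} | {s3} | {s4} | {s2}.

4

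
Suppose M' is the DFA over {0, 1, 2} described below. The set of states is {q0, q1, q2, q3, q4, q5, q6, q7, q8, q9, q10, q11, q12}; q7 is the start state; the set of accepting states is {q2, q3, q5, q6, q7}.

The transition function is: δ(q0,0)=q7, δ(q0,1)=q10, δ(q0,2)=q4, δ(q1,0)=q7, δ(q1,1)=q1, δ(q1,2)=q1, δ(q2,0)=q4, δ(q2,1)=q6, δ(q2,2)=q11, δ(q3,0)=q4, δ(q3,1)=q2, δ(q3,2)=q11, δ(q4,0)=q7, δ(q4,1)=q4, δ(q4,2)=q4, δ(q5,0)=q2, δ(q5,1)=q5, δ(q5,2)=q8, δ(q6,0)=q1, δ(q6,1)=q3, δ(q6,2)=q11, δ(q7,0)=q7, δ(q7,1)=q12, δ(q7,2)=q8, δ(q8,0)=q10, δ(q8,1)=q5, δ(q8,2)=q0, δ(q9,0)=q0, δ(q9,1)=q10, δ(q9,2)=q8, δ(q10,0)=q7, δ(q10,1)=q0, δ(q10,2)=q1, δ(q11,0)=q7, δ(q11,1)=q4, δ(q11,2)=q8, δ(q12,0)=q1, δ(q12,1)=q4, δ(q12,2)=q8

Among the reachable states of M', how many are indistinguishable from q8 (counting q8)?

1

First remove the unreachable states {q9}; 12 states remain.
P0 = {q2,q3,q5,q6,q7} | {q0,q1,q4,q8,q10,q11,q12}.
Refine {q2,q3,q5,q6,q7} on symbol 0: members go to different blocks, giving {q2,q3,q6} and {q5,q7}.
On input 0, block {q0,q1,q4,q8,q10,q11,q12} splits into {q0,q1,q4,q10,q11} and {q8,q12}.
On input 2, block {q0,q1,q4,q10,q11} splits into {q0,q1,q4,q10} and {q11}.
On input 0, block {q5,q7} splits into {q5} and {q7}.
Refine {q8,q12} on symbol 1: members go to different blocks, giving {q8} and {q12}.
The partition is now stable with 7 blocks: {q2,q3,q6} | {q0,q1,q4,q10} | {q5} | {q8} | {q11} | {q7} | {q12}.
The equivalence class containing q8 is {q8}, of size 1.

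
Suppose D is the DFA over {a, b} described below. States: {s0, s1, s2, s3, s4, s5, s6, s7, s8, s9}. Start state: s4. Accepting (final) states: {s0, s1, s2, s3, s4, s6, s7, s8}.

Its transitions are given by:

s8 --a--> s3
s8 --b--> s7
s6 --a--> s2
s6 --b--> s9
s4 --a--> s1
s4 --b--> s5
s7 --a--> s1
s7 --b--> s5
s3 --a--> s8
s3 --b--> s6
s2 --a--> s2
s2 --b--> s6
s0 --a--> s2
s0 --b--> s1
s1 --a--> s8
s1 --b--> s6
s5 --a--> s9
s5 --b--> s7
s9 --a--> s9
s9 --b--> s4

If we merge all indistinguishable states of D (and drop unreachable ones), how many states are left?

3

Reachable states from the start: {s1,s2,s3,s4,s5,s6,s7,s8,s9}. Unreachable: {s0} — drop them.
P0 = {s1,s2,s3,s4,s6,s7,s8} | {s5,s9}.
Split {s1,s2,s3,s4,s6,s7,s8} by δ(·,b) → {s1,s2,s3,s8} and {s4,s6,s7}.
The partition is now stable with 3 blocks: {s1,s2,s3,s8} | {s5,s9} | {s4,s6,s7}.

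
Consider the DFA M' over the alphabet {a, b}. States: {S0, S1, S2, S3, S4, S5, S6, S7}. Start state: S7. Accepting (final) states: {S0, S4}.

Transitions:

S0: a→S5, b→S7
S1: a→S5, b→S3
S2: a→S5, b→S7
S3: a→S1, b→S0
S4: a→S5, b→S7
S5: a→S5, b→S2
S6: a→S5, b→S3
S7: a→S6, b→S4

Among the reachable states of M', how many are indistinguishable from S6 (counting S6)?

3

All states are reachable from the start state.
Start with accepting vs non-accepting: {S0,S4} | {S1,S2,S3,S5,S6,S7}.
Refine {S1,S2,S3,S5,S6,S7} on symbol b: members go to different blocks, giving {S1,S2,S5,S6} and {S3,S7}.
Split {S1,S2,S5,S6} by δ(·,b) → {S1,S2,S6} and {S5}.
The partition is now stable with 4 blocks: {S0,S4} | {S1,S2,S6} | {S3,S7} | {S5}.
State S6 belongs to the block {S1,S2,S6}, which has 3 states.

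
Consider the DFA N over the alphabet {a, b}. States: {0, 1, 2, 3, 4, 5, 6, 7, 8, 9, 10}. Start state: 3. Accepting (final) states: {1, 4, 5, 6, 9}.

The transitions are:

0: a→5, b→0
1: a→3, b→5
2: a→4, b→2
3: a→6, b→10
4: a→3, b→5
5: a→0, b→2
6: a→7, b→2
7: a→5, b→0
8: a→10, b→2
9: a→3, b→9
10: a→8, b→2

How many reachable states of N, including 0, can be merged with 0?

2

States {1,9} cannot be reached from the start state, so discard them.
Start with accepting vs non-accepting: {4,5,6} | {0,2,3,7,8,10}.
Refine {4,5,6} on symbol b: members go to different blocks, giving {5,6} and {4}.
Split {0,2,3,7,8,10} by δ(·,a) → {0,3,7} and {8,10} and {2}.
On input b, block {0,3,7} splits into {0,7} and {3}.
Stable partition: {5,6} | {0,7} | {4} | {8,10} | {2} | {3} — 6 equivalence classes.
State 0 belongs to the block {0,7}, which has 2 states.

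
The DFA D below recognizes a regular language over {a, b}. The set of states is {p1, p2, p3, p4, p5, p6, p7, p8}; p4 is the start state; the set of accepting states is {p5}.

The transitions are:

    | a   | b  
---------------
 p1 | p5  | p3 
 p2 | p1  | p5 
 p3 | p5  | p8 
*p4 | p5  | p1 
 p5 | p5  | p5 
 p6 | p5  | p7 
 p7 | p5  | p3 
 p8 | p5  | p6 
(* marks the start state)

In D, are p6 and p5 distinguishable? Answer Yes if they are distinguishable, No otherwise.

Yes

States {p2} cannot be reached from the start state, so discard them.
Start with accepting vs non-accepting: {p5} | {p1,p3,p4,p6,p7,p8}.
The partition is now stable with 2 blocks: {p5} | {p1,p3,p4,p6,p7,p8}.
p6 and p5 end up in different blocks, so they are distinguishable. For instance, the string 'ε' is accepted from only p5.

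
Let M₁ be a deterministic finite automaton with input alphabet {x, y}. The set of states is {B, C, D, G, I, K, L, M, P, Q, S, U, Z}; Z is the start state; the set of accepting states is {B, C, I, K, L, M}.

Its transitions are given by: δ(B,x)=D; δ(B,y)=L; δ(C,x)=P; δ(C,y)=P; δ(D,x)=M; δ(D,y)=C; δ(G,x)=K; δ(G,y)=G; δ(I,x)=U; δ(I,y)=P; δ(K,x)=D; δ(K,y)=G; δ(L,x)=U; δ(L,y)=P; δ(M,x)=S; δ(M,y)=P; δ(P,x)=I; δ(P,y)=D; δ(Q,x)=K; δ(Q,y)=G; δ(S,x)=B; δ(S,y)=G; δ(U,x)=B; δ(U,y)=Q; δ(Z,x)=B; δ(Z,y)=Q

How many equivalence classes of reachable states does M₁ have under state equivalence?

Start with accepting vs non-accepting: {B,C,I,K,L,M} | {D,G,P,Q,S,U,Z}.
On input y, block {B,C,I,K,L,M} splits into {C,I,K,L,M} and {B}.
Split {D,G,P,Q,S,U,Z} by δ(·,x) → {D,G,P,Q} and {S,U,Z}.
Split {C,I,K,L,M} by δ(·,x) → {I,L,M} and {C,K}.
Refine {D,G,P,Q} on symbol x: members go to different blocks, giving {G,Q} and {D,P}.
Refine {C,K} on symbol y: members go to different blocks, giving {K} and {C}.
Refine {D,P} on symbol y: members go to different blocks, giving {D} and {P}.
The partition is now stable with 8 blocks: {I,L,M} | {G,Q} | {B} | {S,U,Z} | {K} | {D} | {C} | {P}.

8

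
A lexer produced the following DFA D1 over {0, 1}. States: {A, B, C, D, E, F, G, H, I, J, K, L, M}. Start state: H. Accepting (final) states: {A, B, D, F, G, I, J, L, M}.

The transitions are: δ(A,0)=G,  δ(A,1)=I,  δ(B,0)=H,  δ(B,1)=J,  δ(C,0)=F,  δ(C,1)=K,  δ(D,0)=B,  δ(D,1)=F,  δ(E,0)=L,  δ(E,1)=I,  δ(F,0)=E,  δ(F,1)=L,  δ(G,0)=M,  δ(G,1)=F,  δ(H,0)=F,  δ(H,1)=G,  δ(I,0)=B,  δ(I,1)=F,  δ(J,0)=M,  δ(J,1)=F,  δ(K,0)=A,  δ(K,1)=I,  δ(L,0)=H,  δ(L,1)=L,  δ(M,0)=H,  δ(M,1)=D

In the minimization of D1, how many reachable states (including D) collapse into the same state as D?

States {A,C,K} cannot be reached from the start state, so discard them.
P0 = {B,D,F,G,I,J,L,M} | {E,H}.
Split {B,D,F,G,I,J,L,M} by δ(·,0) → {B,F,L,M} and {D,G,I,J}.
On input 1, block {B,F,L,M} splits into {B,M} and {F,L}.
Stable partition: {B,M} | {E,H} | {D,G,I,J} | {F,L} — 4 equivalence classes.
The equivalence class containing D is {D,G,I,J}, of size 4.

4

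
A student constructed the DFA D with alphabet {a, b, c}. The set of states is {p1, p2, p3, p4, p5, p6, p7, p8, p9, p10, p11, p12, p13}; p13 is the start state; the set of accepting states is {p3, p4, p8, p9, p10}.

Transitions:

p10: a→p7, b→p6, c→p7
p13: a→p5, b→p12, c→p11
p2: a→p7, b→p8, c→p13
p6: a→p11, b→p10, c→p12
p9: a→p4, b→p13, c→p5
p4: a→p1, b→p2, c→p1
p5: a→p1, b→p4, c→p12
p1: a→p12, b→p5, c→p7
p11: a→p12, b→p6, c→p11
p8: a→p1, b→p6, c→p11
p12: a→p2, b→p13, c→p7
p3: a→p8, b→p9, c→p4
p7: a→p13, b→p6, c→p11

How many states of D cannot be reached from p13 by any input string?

Starting at p13 and following transitions, the reachable set is {p1, p2, p4, p5, p6, p7, p8, p10, p11, p12, p13}. That leaves p3, p9 unreachable — 2 in total.

2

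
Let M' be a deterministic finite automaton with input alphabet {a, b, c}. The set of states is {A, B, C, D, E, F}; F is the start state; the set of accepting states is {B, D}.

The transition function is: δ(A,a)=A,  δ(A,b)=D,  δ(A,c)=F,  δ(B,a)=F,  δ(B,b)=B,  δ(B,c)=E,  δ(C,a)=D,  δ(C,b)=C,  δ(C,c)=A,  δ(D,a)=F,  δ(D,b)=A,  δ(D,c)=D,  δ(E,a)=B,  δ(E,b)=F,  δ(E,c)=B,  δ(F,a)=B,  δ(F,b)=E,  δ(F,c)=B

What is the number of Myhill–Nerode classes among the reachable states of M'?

2

First remove the unreachable states {A,C,D}; 3 states remain.
P0 = {B} | {E,F}.
No further refinement is possible. Final partition (2 blocks): {B} | {E,F}.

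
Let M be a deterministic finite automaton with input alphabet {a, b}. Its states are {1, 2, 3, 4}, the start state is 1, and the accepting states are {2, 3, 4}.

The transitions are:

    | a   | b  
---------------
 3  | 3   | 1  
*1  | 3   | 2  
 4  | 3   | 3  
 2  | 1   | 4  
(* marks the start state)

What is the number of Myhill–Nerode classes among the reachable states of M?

4

P0 = {2,3,4} | {1}.
Split {2,3,4} by δ(·,a) → {3,4} and {2}.
Split {3,4} by δ(·,b) → {3} and {4}.
The partition is now stable with 4 blocks: {3} | {1} | {2} | {4}.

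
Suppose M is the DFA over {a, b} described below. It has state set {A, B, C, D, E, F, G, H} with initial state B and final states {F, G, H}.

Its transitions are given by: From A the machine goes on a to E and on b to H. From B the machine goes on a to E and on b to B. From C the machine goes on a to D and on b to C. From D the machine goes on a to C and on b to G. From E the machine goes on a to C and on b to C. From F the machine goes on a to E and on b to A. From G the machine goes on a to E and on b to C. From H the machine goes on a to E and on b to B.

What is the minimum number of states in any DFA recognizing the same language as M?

States {A,F,H} cannot be reached from the start state, so discard them.
Start with accepting vs non-accepting: {G} | {B,C,D,E}.
On input b, block {B,C,D,E} splits into {B,C,E} and {D}.
On input a, block {B,C,E} splits into {B,E} and {C}.
Split {B,E} by δ(·,a) → {B} and {E}.
No further refinement is possible. Final partition (5 blocks): {G} | {B} | {D} | {C} | {E}.

5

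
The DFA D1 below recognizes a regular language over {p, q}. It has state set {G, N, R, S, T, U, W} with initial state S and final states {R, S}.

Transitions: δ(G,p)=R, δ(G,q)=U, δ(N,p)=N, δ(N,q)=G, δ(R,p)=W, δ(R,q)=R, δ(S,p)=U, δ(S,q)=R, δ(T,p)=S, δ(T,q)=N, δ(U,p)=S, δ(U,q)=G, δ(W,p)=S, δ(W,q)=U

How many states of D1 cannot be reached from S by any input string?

2

BFS from S reaches {G, R, S, U, W}; the 2 state(s) N, T are never visited.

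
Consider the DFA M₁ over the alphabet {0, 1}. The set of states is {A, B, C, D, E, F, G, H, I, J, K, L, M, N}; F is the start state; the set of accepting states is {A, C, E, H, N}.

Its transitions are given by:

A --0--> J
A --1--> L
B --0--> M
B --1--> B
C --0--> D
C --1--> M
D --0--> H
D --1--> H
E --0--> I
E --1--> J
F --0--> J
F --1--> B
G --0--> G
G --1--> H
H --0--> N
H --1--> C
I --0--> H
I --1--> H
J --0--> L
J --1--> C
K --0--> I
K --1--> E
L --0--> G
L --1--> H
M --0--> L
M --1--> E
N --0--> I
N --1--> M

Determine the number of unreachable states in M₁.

2

No path from F leads to A, K; the other 12 states are all reachable.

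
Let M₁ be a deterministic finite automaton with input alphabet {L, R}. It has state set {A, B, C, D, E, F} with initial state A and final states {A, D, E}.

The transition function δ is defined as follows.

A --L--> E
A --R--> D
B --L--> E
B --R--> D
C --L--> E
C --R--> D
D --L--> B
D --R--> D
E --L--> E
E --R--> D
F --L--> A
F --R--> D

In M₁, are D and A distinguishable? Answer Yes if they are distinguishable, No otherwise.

Yes

States {C,F} cannot be reached from the start state, so discard them.
P0 = {A,D,E} | {B}.
Refine {A,D,E} on symbol L: members go to different blocks, giving {A,E} and {D}.
The partition is now stable with 3 blocks: {A,E} | {B} | {D}.
D and A end up in different blocks, so they are distinguishable. For instance, the string 'L' is accepted from only A.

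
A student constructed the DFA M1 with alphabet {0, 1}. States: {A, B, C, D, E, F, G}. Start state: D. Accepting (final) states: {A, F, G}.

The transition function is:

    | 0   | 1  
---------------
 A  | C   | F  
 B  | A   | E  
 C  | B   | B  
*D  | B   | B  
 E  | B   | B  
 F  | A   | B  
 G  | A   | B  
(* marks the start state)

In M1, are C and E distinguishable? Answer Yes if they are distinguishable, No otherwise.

No

States {G} cannot be reached from the start state, so discard them.
Initial partition by acceptance: {A,F} | {B,C,D,E}.
Split {A,F} by δ(·,0) → {A} and {F}.
Split {B,C,D,E} by δ(·,0) → {C,D,E} and {B}.
No further refinement is possible. Final partition (4 blocks): {A} | {C,D,E} | {F} | {B}.
C and E lie in the same block of the stable partition, so they are equivalent — no string distinguishes them.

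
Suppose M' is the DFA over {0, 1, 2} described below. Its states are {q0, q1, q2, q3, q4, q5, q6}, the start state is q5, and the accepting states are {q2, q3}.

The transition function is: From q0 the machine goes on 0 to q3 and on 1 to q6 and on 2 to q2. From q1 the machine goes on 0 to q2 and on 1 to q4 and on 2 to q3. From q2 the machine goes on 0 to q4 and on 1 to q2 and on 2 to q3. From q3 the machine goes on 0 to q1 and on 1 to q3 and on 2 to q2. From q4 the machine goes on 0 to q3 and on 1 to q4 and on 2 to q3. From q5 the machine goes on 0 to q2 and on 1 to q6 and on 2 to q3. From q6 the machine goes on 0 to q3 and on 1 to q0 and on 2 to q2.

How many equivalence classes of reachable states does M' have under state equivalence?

Initial partition by acceptance: {q2,q3} | {q0,q1,q4,q5,q6}.
No further refinement is possible. Final partition (2 blocks): {q2,q3} | {q0,q1,q4,q5,q6}.

2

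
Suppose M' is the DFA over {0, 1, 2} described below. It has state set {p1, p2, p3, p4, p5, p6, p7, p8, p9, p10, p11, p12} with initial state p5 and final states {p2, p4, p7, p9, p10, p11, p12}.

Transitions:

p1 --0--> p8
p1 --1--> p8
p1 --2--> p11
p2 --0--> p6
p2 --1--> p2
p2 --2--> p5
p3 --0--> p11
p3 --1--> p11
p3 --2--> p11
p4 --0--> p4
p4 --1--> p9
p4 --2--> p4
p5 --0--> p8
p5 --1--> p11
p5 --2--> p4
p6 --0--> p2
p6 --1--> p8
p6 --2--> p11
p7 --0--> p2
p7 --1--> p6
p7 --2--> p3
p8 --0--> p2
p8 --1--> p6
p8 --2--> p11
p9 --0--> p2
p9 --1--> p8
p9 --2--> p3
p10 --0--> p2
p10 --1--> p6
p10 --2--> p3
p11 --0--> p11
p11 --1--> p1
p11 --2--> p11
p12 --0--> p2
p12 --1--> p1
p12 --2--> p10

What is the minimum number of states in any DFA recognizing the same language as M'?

States {p7,p10,p12} cannot be reached from the start state, so discard them.
Initial partition by acceptance: {p2,p4,p9,p11} | {p1,p3,p5,p6,p8}.
Refine {p2,p4,p9,p11} on symbol 0: members go to different blocks, giving {p4,p9,p11} and {p2}.
Split {p4,p9,p11} by δ(·,0) → {p4,p11} and {p9}.
On input 1, block {p4,p11} splits into {p4} and {p11}.
Refine {p1,p3,p5,p6,p8} on symbol 0: members go to different blocks, giving {p1,p5} and {p6,p8} and {p3}.
Refine {p1,p5} on symbol 1: members go to different blocks, giving {p1} and {p5}.
Stable partition: {p4} | {p1} | {p2} | {p9} | {p11} | {p6,p8} | {p3} | {p5} — 8 equivalence classes.

8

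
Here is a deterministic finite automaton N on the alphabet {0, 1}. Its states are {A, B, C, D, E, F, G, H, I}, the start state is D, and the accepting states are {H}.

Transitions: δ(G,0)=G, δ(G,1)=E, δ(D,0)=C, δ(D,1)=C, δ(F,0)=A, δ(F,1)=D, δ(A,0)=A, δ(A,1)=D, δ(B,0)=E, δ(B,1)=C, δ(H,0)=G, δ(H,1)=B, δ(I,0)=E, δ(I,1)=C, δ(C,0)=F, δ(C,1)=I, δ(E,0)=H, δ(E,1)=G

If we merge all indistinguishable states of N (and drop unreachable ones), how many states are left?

P0 = {H} | {A,B,C,D,E,F,G,I}.
On input 0, block {A,B,C,D,E,F,G,I} splits into {A,B,C,D,F,G,I} and {E}.
Refine {A,B,C,D,F,G,I} on symbol 0: members go to different blocks, giving {A,C,D,F,G} and {B,I}.
Refine {A,C,D,F,G} on symbol 1: members go to different blocks, giving {A,D,F} and {C} and {G}.
Split {A,D,F} by δ(·,0) → {A,F} and {D}.
The partition is now stable with 7 blocks: {H} | {A,F} | {E} | {B,I} | {C} | {G} | {D}.

7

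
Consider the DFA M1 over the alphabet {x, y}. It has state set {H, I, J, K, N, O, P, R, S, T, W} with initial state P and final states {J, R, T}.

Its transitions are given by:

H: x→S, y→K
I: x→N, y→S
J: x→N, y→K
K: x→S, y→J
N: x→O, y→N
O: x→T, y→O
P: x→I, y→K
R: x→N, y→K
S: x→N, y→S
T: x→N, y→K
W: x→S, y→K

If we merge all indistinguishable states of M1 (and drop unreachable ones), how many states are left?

6

States {H,R,W} cannot be reached from the start state, so discard them.
Initial partition by acceptance: {J,T} | {I,K,N,O,P,S}.
On input x, block {I,K,N,O,P,S} splits into {I,K,N,P,S} and {O}.
Refine {I,K,N,P,S} on symbol x: members go to different blocks, giving {I,K,P,S} and {N}.
Split {I,K,P,S} by δ(·,x) → {I,S} and {K,P}.
Refine {K,P} on symbol y: members go to different blocks, giving {P} and {K}.
No further refinement is possible. Final partition (6 blocks): {J,T} | {I,S} | {O} | {N} | {P} | {K}.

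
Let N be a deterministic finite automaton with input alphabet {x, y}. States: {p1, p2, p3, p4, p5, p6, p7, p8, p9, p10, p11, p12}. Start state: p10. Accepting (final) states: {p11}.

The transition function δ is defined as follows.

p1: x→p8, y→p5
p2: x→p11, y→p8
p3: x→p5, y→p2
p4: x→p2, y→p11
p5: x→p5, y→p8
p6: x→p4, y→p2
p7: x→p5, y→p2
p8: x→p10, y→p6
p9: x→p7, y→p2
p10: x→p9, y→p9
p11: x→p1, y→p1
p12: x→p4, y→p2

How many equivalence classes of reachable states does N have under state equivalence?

10

First remove the unreachable states {p3,p12}; 10 states remain.
Initial partition by acceptance: {p11} | {p1,p2,p4,p5,p6,p7,p8,p9,p10}.
On input x, block {p1,p2,p4,p5,p6,p7,p8,p9,p10} splits into {p1,p4,p5,p6,p7,p8,p9,p10} and {p2}.
Refine {p1,p4,p5,p6,p7,p8,p9,p10} on symbol x: members go to different blocks, giving {p1,p5,p6,p7,p8,p9,p10} and {p4}.
Split {p1,p5,p6,p7,p8,p9,p10} by δ(·,x) → {p1,p5,p7,p8,p9,p10} and {p6}.
Split {p1,p5,p7,p8,p9,p10} by δ(·,y) → {p1,p5,p10} and {p7,p9} and {p8}.
On input x, block {p1,p5,p10} splits into {p1} and {p5} and {p10}.
On input x, block {p7,p9} splits into {p7} and {p9}.
The partition is now stable with 10 blocks: {p11} | {p1} | {p2} | {p4} | {p6} | {p7} | {p8} | {p5} | {p10} | {p9}.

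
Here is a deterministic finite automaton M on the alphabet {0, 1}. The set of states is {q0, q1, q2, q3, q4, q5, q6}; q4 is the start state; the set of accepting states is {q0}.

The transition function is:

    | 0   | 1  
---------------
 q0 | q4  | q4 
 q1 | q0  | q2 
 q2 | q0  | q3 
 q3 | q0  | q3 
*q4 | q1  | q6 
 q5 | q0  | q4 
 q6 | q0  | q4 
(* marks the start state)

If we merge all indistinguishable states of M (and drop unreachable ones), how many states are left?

4

First remove the unreachable states {q5}; 6 states remain.
Start with accepting vs non-accepting: {q0} | {q1,q2,q3,q4,q6}.
On input 0, block {q1,q2,q3,q4,q6} splits into {q1,q2,q3,q6} and {q4}.
Refine {q1,q2,q3,q6} on symbol 1: members go to different blocks, giving {q1,q2,q3} and {q6}.
The partition is now stable with 4 blocks: {q0} | {q1,q2,q3} | {q4} | {q6}.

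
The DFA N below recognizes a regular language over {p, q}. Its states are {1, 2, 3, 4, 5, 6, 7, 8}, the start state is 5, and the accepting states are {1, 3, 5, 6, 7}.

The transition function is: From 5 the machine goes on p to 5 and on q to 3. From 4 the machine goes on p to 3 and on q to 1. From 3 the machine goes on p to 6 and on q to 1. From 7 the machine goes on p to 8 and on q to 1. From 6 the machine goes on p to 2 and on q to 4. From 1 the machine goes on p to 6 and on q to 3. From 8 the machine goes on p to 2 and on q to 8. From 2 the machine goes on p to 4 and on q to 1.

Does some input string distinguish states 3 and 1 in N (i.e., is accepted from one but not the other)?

Reachable states from the start: {1,2,3,4,5,6}. Unreachable: {7,8} — drop them.
Start with accepting vs non-accepting: {1,3,5,6} | {2,4}.
Split {1,3,5,6} by δ(·,p) → {1,3,5} and {6}.
Split {1,3,5} by δ(·,p) → {1,3} and {5}.
On input p, block {2,4} splits into {2} and {4}.
Stable partition: {1,3} | {2} | {6} | {5} | {4} — 5 equivalence classes.
3 and 1 lie in the same block of the stable partition, so they are equivalent — no string distinguishes them.

No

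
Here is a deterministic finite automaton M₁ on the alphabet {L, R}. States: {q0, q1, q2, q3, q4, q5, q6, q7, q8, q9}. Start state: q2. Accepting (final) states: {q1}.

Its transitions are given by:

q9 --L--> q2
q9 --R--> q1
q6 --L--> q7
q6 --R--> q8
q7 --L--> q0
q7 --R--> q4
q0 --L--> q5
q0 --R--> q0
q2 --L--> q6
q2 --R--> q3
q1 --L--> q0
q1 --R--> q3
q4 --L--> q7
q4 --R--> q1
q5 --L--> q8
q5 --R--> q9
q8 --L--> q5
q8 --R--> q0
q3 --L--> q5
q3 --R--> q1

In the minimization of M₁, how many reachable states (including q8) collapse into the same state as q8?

3

All states are reachable from the start state.
P0 = {q1} | {q0,q2,q3,q4,q5,q6,q7,q8,q9}.
Split {q0,q2,q3,q4,q5,q6,q7,q8,q9} by δ(·,R) → {q0,q2,q5,q6,q7,q8} and {q3,q4,q9}.
On input R, block {q0,q2,q5,q6,q7,q8} splits into {q0,q6,q8} and {q2,q5,q7}.
The partition is now stable with 4 blocks: {q1} | {q0,q6,q8} | {q3,q4,q9} | {q2,q5,q7}.
The equivalence class containing q8 is {q0,q6,q8}, of size 3.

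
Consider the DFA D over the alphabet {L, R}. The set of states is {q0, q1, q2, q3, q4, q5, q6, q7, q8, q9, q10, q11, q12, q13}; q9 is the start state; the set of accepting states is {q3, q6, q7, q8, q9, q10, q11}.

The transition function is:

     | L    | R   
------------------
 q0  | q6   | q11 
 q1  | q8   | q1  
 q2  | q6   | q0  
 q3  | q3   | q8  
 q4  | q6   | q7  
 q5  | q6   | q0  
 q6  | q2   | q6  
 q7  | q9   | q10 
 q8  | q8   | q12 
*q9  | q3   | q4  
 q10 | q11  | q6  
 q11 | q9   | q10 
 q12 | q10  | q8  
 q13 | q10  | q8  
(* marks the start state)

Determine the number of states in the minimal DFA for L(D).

States {q1,q5,q13} cannot be reached from the start state, so discard them.
P0 = {q3,q6,q7,q8,q9,q10,q11} | {q0,q2,q4,q12}.
On input L, block {q3,q6,q7,q8,q9,q10,q11} splits into {q3,q7,q8,q9,q10,q11} and {q6}.
Split {q3,q7,q8,q9,q10,q11} by δ(·,R) → {q3,q7,q11} and {q8,q9} and {q10}.
Refine {q3,q7,q11} on symbol L: members go to different blocks, giving {q7,q11} and {q3}.
Refine {q0,q2,q4,q12} on symbol L: members go to different blocks, giving {q0,q2,q4} and {q12}.
Split {q0,q2,q4} by δ(·,R) → {q0,q4} and {q2}.
On input L, block {q8,q9} splits into {q8} and {q9}.
No further refinement is possible. Final partition (9 blocks): {q7,q11} | {q0,q4} | {q6} | {q8} | {q10} | {q3} | {q12} | {q2} | {q9}.

9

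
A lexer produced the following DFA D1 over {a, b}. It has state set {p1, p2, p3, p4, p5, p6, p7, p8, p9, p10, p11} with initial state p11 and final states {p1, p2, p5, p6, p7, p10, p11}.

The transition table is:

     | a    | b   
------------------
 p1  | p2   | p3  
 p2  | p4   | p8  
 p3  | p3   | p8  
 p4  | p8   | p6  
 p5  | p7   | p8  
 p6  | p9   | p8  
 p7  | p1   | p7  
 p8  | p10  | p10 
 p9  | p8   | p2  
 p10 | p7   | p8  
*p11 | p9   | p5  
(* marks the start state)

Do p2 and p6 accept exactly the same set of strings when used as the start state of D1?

Yes

All states are reachable from the start state.
Start with accepting vs non-accepting: {p1,p2,p5,p6,p7,p10,p11} | {p3,p4,p8,p9}.
Split {p1,p2,p5,p6,p7,p10,p11} by δ(·,a) → {p1,p5,p7,p10} and {p2,p6,p11}.
On input a, block {p1,p5,p7,p10} splits into {p5,p7,p10} and {p1}.
Split {p5,p7,p10} by δ(·,a) → {p5,p10} and {p7}.
Refine {p3,p4,p8,p9} on symbol a: members go to different blocks, giving {p3,p4,p9} and {p8}.
Split {p3,p4,p9} by δ(·,a) → {p4,p9} and {p3}.
Refine {p2,p6,p11} on symbol b: members go to different blocks, giving {p2,p6} and {p11}.
Stable partition: {p5,p10} | {p4,p9} | {p2,p6} | {p1} | {p7} | {p8} | {p3} | {p11} — 8 equivalence classes.
p2 and p6 lie in the same block of the stable partition, so they are equivalent — no string distinguishes them.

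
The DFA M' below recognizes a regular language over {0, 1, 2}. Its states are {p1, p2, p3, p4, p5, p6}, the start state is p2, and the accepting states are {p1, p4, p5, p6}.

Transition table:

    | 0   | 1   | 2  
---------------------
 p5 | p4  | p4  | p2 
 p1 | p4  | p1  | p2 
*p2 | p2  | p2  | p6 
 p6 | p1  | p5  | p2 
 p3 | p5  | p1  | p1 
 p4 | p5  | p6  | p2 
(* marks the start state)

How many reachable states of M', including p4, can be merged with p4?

4

First remove the unreachable states {p3}; 5 states remain.
Initial partition by acceptance: {p1,p4,p5,p6} | {p2}.
The partition is now stable with 2 blocks: {p1,p4,p5,p6} | {p2}.
State p4 belongs to the block {p1,p4,p5,p6}, which has 4 states.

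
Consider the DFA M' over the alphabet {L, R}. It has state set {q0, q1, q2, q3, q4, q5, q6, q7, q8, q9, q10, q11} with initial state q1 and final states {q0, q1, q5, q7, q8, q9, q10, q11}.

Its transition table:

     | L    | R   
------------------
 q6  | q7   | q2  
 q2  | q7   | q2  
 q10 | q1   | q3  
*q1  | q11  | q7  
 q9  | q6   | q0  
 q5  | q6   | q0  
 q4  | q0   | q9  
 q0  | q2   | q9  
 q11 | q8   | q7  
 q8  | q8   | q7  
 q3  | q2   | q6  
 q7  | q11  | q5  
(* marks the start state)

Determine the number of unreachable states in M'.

3

Starting at q1 and following transitions, the reachable set is {q0, q1, q2, q5, q6, q7, q8, q9, q11}. That leaves q3, q4, q10 unreachable — 3 in total.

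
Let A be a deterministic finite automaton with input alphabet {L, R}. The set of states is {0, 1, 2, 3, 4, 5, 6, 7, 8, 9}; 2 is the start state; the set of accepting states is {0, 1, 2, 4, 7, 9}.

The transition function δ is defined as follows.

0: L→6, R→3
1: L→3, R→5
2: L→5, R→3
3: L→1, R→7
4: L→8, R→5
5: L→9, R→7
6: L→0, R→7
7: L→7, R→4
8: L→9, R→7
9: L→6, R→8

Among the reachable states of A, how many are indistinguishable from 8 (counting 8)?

Start with accepting vs non-accepting: {0,1,2,4,7,9} | {3,5,6,8}.
Split {0,1,2,4,7,9} by δ(·,L) → {0,1,2,4,9} and {7}.
No further refinement is possible. Final partition (3 blocks): {0,1,2,4,9} | {3,5,6,8} | {7}.
The equivalence class containing 8 is {3,5,6,8}, of size 4.

4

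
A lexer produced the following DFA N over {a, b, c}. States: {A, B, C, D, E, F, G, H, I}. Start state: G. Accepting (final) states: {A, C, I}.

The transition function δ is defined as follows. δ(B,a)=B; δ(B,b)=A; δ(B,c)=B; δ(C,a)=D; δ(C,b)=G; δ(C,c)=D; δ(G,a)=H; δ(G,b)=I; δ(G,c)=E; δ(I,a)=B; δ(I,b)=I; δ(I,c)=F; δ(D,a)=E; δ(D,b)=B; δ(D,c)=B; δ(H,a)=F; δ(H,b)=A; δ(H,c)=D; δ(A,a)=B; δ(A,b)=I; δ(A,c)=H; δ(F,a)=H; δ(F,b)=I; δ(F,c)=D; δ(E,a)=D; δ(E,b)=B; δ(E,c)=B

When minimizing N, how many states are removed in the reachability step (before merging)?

Starting at G and following transitions, the reachable set is {A, B, D, E, F, G, H, I}. That leaves C unreachable — 1 in total.

1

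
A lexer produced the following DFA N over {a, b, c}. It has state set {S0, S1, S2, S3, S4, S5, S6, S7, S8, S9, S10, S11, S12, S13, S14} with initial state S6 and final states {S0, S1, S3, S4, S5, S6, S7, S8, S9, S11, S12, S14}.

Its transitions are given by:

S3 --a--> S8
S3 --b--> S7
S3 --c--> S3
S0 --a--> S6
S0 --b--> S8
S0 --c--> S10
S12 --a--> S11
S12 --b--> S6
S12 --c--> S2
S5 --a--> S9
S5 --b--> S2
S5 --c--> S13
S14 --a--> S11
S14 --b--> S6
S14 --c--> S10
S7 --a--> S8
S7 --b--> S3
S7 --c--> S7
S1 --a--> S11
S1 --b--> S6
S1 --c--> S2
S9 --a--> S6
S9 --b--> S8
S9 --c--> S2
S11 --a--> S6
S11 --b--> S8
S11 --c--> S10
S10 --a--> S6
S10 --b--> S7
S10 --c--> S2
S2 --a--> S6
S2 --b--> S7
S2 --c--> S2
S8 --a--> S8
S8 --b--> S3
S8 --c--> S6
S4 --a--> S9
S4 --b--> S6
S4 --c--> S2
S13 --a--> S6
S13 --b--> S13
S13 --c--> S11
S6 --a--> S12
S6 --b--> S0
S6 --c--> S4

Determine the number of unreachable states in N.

No path from S6 leads to S1, S5, S13, S14; the other 11 states are all reachable.

4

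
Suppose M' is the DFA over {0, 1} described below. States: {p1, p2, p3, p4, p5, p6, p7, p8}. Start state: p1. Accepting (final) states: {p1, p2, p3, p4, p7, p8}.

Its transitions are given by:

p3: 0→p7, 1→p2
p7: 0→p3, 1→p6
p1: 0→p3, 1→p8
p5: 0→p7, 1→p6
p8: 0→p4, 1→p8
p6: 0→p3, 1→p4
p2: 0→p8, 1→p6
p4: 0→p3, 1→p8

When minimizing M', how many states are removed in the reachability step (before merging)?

1

Starting at p1 and following transitions, the reachable set is {p1, p2, p3, p4, p6, p7, p8}. That leaves p5 unreachable — 1 in total.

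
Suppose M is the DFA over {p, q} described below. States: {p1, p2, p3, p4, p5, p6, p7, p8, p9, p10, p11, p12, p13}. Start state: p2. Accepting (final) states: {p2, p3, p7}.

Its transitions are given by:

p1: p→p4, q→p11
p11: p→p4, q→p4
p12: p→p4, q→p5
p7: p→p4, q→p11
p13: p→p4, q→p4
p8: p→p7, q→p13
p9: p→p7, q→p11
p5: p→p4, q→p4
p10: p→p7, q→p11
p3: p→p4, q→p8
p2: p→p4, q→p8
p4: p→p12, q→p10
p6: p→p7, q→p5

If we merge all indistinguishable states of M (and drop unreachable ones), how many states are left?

6

Reachable states from the start: {p2,p4,p5,p7,p8,p10,p11,p12,p13}. Unreachable: {p1,p3,p6,p9} — drop them.
Initial partition by acceptance: {p2,p7} | {p4,p5,p8,p10,p11,p12,p13}.
On input p, block {p4,p5,p8,p10,p11,p12,p13} splits into {p4,p5,p11,p12,p13} and {p8,p10}.
Refine {p2,p7} on symbol q: members go to different blocks, giving {p2} and {p7}.
On input q, block {p4,p5,p11,p12,p13} splits into {p5,p11,p12,p13} and {p4}.
Refine {p5,p11,p12,p13} on symbol q: members go to different blocks, giving {p5,p11,p13} and {p12}.
The partition is now stable with 6 blocks: {p2} | {p5,p11,p13} | {p8,p10} | {p7} | {p4} | {p12}.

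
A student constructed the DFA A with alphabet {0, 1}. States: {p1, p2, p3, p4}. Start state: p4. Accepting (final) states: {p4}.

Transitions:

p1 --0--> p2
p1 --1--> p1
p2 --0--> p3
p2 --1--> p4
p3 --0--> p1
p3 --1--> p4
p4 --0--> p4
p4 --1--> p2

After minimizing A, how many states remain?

Initial partition by acceptance: {p4} | {p1,p2,p3}.
Refine {p1,p2,p3} on symbol 1: members go to different blocks, giving {p2,p3} and {p1}.
Split {p2,p3} by δ(·,0) → {p2} and {p3}.
The partition is now stable with 4 blocks: {p4} | {p2} | {p1} | {p3}.

4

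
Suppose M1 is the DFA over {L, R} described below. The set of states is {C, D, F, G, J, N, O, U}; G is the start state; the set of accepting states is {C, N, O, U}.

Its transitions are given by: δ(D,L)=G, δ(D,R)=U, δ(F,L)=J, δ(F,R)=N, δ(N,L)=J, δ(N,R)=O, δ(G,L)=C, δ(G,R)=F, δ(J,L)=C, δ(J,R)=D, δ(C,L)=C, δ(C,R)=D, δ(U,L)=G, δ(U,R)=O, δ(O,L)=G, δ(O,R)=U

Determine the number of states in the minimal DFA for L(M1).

4

Every state is reachable, so we keep all 8.
Start with accepting vs non-accepting: {C,N,O,U} | {D,F,G,J}.
Refine {C,N,O,U} on symbol L: members go to different blocks, giving {N,O,U} and {C}.
On input L, block {D,F,G,J} splits into {G,J} and {D,F}.
No further refinement is possible. Final partition (4 blocks): {N,O,U} | {G,J} | {C} | {D,F}.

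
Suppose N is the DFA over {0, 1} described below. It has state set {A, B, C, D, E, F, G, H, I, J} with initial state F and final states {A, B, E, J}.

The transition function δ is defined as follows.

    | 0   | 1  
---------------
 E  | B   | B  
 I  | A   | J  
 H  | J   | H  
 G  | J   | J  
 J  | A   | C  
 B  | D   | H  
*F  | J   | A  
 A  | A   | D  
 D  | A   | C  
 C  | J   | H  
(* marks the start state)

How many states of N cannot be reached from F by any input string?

4

Starting at F and following transitions, the reachable set is {A, C, D, F, H, J}. That leaves B, E, G, I unreachable — 4 in total.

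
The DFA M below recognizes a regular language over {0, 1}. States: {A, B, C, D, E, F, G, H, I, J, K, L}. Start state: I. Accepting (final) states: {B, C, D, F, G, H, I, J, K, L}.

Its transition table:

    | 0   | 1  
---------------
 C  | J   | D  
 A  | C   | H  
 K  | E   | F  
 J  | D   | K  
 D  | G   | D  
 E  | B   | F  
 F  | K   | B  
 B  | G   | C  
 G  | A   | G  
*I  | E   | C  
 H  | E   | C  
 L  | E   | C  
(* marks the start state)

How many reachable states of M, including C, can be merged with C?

States {L} cannot be reached from the start state, so discard them.
P0 = {B,C,D,F,G,H,I,J,K} | {A,E}.
On input 0, block {B,C,D,F,G,H,I,J,K} splits into {B,C,D,F,J} and {G,H,I,K}.
On input 0, block {B,C,D,F,J} splits into {B,D,F} and {C,J}.
Split {B,D,F} by δ(·,1) → {D,F} and {B}.
Refine {D,F} on symbol 1: members go to different blocks, giving {D} and {F}.
On input 0, block {A,E} splits into {A} and {E}.
Refine {G,H,I,K} on symbol 0: members go to different blocks, giving {H,I,K} and {G}.
On input 1, block {H,I,K} splits into {H,I} and {K}.
Refine {C,J} on symbol 0: members go to different blocks, giving {C} and {J}.
No further refinement is possible. Final partition (10 blocks): {D} | {A} | {H,I} | {C} | {B} | {F} | {E} | {G} | {K} | {J}.
State C belongs to the block {C}, which has 1 states.

1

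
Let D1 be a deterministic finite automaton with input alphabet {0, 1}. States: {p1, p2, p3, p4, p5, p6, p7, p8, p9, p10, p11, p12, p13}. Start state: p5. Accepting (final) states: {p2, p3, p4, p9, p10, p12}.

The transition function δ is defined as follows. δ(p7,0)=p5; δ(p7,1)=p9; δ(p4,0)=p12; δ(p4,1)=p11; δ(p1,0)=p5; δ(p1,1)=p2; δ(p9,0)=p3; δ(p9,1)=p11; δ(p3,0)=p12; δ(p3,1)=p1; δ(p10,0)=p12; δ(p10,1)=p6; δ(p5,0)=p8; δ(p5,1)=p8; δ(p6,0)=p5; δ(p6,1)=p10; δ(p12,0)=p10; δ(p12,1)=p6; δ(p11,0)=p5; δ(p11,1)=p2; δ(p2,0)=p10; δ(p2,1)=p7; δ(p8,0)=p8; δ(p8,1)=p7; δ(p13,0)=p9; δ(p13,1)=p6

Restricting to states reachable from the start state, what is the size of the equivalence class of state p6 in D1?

4

States {p4,p13} cannot be reached from the start state, so discard them.
Initial partition by acceptance: {p2,p3,p9,p10,p12} | {p1,p5,p6,p7,p8,p11}.
On input 1, block {p1,p5,p6,p7,p8,p11} splits into {p1,p6,p7,p11} and {p5,p8}.
Refine {p5,p8} on symbol 1: members go to different blocks, giving {p5} and {p8}.
No further refinement is possible. Final partition (4 blocks): {p2,p3,p9,p10,p12} | {p1,p6,p7,p11} | {p5} | {p8}.
State p6 belongs to the block {p1,p6,p7,p11}, which has 4 states.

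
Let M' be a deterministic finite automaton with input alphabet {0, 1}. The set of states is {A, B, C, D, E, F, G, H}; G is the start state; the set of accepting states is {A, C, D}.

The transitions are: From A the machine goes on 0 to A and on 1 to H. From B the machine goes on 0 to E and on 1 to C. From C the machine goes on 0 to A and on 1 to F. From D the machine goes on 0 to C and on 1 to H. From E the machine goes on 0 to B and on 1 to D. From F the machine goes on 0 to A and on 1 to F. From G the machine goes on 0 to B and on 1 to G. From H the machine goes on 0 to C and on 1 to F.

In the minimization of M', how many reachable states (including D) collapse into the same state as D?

3

Every state is reachable, so we keep all 8.
Start with accepting vs non-accepting: {A,C,D} | {B,E,F,G,H}.
On input 0, block {B,E,F,G,H} splits into {B,E,G} and {F,H}.
On input 1, block {B,E,G} splits into {B,E} and {G}.
Stable partition: {A,C,D} | {B,E} | {F,H} | {G} — 4 equivalence classes.
State D belongs to the block {A,C,D}, which has 3 states.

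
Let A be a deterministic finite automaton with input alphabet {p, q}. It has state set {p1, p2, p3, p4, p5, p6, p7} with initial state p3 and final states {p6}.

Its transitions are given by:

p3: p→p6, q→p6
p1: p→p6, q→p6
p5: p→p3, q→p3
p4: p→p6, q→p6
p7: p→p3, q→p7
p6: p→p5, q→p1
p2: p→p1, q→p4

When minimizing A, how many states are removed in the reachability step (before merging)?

No path from p3 leads to p2, p4, p7; the other 4 states are all reachable.

3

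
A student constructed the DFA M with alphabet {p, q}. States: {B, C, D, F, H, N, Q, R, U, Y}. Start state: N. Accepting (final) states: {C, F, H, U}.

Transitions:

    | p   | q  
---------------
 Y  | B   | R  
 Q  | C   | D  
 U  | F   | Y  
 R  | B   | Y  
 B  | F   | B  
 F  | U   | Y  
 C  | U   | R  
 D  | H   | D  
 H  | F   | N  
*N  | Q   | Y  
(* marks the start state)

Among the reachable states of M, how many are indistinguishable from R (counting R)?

3

Start with accepting vs non-accepting: {C,F,H,U} | {B,D,N,Q,R,Y}.
Refine {B,D,N,Q,R,Y} on symbol p: members go to different blocks, giving {N,R,Y} and {B,D,Q}.
The partition is now stable with 3 blocks: {C,F,H,U} | {N,R,Y} | {B,D,Q}.
State R belongs to the block {N,R,Y}, which has 3 states.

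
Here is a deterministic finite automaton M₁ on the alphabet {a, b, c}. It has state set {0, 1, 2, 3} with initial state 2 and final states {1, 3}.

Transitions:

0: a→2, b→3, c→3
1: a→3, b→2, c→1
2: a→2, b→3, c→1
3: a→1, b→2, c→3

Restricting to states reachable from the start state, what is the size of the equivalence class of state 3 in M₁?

2

Reachable states from the start: {1,2,3}. Unreachable: {0} — drop them.
P0 = {1,3} | {2}.
Stable partition: {1,3} | {2} — 2 equivalence classes.
State 3 belongs to the block {1,3}, which has 2 states.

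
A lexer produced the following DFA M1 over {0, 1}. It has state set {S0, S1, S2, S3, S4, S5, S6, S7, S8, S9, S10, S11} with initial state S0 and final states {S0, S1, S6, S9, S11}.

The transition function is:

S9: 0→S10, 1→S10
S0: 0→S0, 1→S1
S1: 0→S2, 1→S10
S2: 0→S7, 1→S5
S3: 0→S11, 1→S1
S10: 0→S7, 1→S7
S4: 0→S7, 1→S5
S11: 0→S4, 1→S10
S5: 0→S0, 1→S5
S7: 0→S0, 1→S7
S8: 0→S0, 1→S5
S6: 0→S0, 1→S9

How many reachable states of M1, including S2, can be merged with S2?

States {S3,S4,S6,S8,S9,S11} cannot be reached from the start state, so discard them.
Start with accepting vs non-accepting: {S0,S1} | {S2,S5,S7,S10}.
Refine {S0,S1} on symbol 0: members go to different blocks, giving {S0} and {S1}.
On input 0, block {S2,S5,S7,S10} splits into {S2,S10} and {S5,S7}.
Stable partition: {S0} | {S2,S10} | {S1} | {S5,S7} — 4 equivalence classes.
State S2 belongs to the block {S2,S10}, which has 2 states.

2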